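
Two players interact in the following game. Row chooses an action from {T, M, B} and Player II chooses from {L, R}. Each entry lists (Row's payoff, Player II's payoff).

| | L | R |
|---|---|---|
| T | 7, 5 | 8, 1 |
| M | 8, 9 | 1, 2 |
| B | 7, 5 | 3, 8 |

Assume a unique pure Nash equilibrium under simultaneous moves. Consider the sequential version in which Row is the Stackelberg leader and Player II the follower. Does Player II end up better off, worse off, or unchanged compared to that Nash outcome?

Work backward from Player II's decision.
- T: Player II compares 5, 1 and picks L; Row would get 7.
- M: Player II compares 9, 2 and picks L; Row would get 8.
- B: Player II compares 5, 8 and picks R; Row would get 3.
Among 7, 8, 3, the best is 8 at M. Subgame-perfect outcome: (M, L) with payoffs (8, 9).
For the simultaneous game, intersect best replies.
Row's best replies: L→M; R→T.
Player II's best replies: T→L; M→L; B→R.
The unique mutual best reply is (M, L), giving (8, 9).
Player II earns 9 sequentially versus 9 at the Nash outcome: unchanged.

unchanged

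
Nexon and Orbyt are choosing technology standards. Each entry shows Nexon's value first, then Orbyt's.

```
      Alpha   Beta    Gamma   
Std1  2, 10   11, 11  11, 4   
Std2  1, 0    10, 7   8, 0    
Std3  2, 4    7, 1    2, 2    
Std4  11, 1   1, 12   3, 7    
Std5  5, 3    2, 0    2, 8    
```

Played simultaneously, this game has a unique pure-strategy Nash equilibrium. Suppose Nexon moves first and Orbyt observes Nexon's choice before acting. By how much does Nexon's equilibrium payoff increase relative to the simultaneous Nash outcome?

Orbyt best-responds to each possible Nexon move:
- Std1 → Orbyt plays Beta (best of 10, 11, 4); Nexon gets 11.
- Std2 → Orbyt plays Beta (best of 0, 7, 0); Nexon gets 10.
- Std3 → Orbyt plays Alpha (best of 4, 1, 2); Nexon gets 2.
- Std4 → Orbyt plays Beta (best of 1, 12, 7); Nexon gets 1.
- Std5 → Orbyt plays Gamma (best of 3, 0, 8); Nexon gets 2.
Among 11, 10, 2, 1, 2, the best is 11 at Std1. Subgame-perfect outcome: (Std1, Beta) with payoffs (11, 11).
Now find the simultaneous Nash equilibrium.
Nexon's best replies: Alpha→Std4; Beta→Std1; Gamma→Std1.
Orbyt's best replies: Std1→Beta; Std2→Beta; Std3→Alpha; Std4→Beta; Std5→Gamma.
Only (Std1, Beta) has each player best-responding; Nash payoffs (11, 11).
Nexon's commitment gain: 11 − 11 = 0.

0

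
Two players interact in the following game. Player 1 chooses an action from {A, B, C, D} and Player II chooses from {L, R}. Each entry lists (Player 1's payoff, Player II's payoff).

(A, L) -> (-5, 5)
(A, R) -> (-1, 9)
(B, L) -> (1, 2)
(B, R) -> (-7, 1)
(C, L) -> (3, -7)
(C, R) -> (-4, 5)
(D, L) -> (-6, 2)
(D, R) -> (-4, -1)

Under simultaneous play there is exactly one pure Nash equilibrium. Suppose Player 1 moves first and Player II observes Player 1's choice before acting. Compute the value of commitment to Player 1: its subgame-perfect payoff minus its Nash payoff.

2

Work backward from Player II's decision.
- A: BR = R, leader payoff -1.
- B: BR = L, leader payoff 1.
- C: BR = R, leader payoff -4.
- D: BR = L, leader payoff -6.
Player 1's induced payoffs are -1, 1, -4, -6, so Player 1 commits to B. Subgame-perfect outcome: (B, L) with payoffs (1, 2).
Now find the simultaneous Nash equilibrium.
Player 1's best replies: L→C; R→A.
Player II's best replies: A→R; B→L; C→R; D→L.
The unique mutual best reply is (A, R), giving (-1, 9).
Player 1's commitment gain: 1 − -1 = 2.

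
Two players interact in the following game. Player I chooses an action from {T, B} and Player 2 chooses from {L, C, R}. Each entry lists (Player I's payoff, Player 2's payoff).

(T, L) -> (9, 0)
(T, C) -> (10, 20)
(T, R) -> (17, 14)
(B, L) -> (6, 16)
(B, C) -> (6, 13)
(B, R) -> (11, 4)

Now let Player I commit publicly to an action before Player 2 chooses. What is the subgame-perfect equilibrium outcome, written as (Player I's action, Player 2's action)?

(T, C)

Solve by backward induction (Player I leads).
- T → Player 2 plays C (best of 0, 20, 14); Player I gets 10.
- B → Player 2 plays L (best of 16, 13, 4); Player I gets 6.
Maximizing over 10, 6, Player I chooses T. Subgame-perfect outcome: (T, C) with payoffs (10, 20).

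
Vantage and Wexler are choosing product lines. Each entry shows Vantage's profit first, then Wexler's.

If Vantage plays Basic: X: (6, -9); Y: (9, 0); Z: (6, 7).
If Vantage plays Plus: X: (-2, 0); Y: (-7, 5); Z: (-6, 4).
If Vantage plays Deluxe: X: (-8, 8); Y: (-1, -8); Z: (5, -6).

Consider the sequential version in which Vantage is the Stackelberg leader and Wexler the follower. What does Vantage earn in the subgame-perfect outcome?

6

Work backward from Wexler's decision.
- Basic → Wexler plays Z (best of -9, 0, 7); Vantage gets 6.
- Plus → Wexler plays Y (best of 0, 5, 4); Vantage gets -7.
- Deluxe → Wexler plays X (best of 8, -8, -6); Vantage gets -8.
Vantage's induced payoffs are 6, -7, -8, so Vantage commits to Basic. Subgame-perfect outcome: (Basic, Z) with payoffs (6, 7).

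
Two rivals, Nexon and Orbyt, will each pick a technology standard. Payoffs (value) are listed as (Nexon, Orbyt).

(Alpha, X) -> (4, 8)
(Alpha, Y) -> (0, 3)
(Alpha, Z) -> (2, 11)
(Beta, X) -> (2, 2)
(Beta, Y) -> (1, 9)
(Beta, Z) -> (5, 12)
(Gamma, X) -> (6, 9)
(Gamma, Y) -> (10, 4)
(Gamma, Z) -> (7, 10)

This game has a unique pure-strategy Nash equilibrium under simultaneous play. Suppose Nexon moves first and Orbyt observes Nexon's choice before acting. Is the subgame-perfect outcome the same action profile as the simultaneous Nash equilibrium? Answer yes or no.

yes

Backward induction with Nexon moving first.
- Alpha: Orbyt compares 8, 3, 11 and picks Z; Nexon would get 2.
- Beta: Orbyt compares 2, 9, 12 and picks Z; Nexon would get 5.
- Gamma: Orbyt compares 9, 4, 10 and picks Z; Nexon would get 7.
Maximizing over 2, 5, 7, Nexon chooses Gamma. Subgame-perfect outcome: (Gamma, Z) with payoffs (7, 10).
Under simultaneous play:
Nexon's best replies: X→Gamma; Y→Gamma; Z→Gamma.
Orbyt's best replies: Alpha→Z; Beta→Z; Gamma→Z.
Only (Gamma, Z) has each player best-responding; Nash payoffs (7, 10).
Sequential outcome (Gamma, Z) coincides with the Nash profile (Gamma, Z).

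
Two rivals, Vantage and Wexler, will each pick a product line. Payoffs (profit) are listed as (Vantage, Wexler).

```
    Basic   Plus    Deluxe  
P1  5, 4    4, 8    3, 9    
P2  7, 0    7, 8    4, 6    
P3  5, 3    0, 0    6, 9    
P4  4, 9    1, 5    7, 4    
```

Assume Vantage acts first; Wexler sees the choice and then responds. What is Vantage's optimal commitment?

P2

Work backward from Wexler's decision.
- P1: Wexler compares 4, 8, 9 and picks Deluxe; Vantage would get 3.
- P2: Wexler compares 0, 8, 6 and picks Plus; Vantage would get 7.
- P3: Wexler compares 3, 0, 9 and picks Deluxe; Vantage would get 6.
- P4: Wexler compares 9, 5, 4 and picks Basic; Vantage would get 4.
Maximizing over 3, 7, 6, 4, Vantage chooses P2. Subgame-perfect outcome: (P2, Plus) with payoffs (7, 8).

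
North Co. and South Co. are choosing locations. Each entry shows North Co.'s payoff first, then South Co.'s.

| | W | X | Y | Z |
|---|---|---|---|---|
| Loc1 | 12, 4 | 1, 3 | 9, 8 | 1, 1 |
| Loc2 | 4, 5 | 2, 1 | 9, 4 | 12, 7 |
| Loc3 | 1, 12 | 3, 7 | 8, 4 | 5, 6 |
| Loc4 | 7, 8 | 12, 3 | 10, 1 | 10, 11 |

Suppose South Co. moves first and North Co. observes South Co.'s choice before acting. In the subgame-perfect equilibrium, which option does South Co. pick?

Work backward from North Co.'s decision.
- W → North Co. plays Loc1 (best of 12, 4, 1, 7); South Co. gets 4.
- X → North Co. plays Loc4 (best of 1, 2, 3, 12); South Co. gets 3.
- Y → North Co. plays Loc4 (best of 9, 9, 8, 10); South Co. gets 1.
- Z → North Co. plays Loc2 (best of 1, 12, 5, 10); South Co. gets 7.
Among 4, 3, 1, 7, the best is 7 at Z. Subgame-perfect outcome: (Loc2, Z) with payoffs (12, 7).

Z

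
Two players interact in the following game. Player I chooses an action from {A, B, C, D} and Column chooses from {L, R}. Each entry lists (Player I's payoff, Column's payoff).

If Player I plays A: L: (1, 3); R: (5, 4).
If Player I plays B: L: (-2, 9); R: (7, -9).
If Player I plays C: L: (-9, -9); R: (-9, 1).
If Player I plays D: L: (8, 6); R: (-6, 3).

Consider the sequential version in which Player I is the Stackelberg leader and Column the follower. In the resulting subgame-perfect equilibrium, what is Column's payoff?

6

Backward induction with Player I moving first.
- A: Column compares 3, 4 and picks R; Player I would get 5.
- B: Column compares 9, -9 and picks L; Player I would get -2.
- C: Column compares -9, 1 and picks R; Player I would get -9.
- D: Column compares 6, 3 and picks L; Player I would get 8.
Maximizing over 5, -2, -9, 8, Player I chooses D. Subgame-perfect outcome: (D, L) with payoffs (8, 6).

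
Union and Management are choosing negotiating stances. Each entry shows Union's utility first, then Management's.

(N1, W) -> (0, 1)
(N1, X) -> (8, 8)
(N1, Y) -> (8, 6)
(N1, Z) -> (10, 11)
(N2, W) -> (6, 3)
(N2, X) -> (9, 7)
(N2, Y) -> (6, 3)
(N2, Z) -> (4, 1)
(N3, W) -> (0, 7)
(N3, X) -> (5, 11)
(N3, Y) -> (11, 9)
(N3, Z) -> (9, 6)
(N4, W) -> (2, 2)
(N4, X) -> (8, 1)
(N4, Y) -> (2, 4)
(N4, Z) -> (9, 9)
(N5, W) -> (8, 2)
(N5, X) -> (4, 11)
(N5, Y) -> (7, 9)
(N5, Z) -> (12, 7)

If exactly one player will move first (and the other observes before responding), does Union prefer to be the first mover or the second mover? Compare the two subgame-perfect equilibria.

If Union leads: Management's best replies are N1→Z, N2→X, N3→X, N4→Z, N5→X; Union's induced payoffs 10, 9, 5, 9, 4; outcome (N1, Z), payoffs (10, 11).
If Management leads: Union's best replies are W→N5, X→N2, Y→N3, Z→N5; Management's induced payoffs 2, 7, 9, 7; outcome (N3, Y), payoffs (11, 9).
Union gets 10 moving first and 11 moving second, so Union prefers to move second.

second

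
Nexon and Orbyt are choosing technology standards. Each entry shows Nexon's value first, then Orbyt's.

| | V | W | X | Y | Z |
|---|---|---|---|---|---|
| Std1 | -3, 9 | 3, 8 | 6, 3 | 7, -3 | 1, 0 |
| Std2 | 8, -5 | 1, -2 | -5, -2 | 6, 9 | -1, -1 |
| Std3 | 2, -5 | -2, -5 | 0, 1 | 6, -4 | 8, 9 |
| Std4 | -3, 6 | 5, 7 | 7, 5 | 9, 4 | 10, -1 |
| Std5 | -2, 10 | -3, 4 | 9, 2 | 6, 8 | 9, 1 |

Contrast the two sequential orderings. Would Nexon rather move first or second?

first

If Nexon leads: Orbyt's best replies are Std1→V, Std2→Y, Std3→Z, Std4→W, Std5→V; Nexon's induced payoffs -3, 6, 8, 5, -2; outcome (Std3, Z), payoffs (8, 9).
If Orbyt leads: Nexon's best replies are V→Std2, W→Std4, X→Std5, Y→Std4, Z→Std4; Orbyt's induced payoffs -5, 7, 2, 4, -1; outcome (Std4, W), payoffs (5, 7).
Nexon gets 8 moving first and 5 moving second, so Nexon prefers to move first.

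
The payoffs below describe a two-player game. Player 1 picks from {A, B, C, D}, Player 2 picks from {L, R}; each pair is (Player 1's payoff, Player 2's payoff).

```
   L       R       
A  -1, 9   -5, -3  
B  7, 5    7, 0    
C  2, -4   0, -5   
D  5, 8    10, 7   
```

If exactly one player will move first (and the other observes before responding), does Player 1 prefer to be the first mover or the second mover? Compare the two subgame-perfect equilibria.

second

If Player 1 leads: Player 2's best replies are A→L, B→L, C→L, D→L; Player 1's induced payoffs -1, 7, 2, 5; outcome (B, L), payoffs (7, 5).
If Player 2 leads: Player 1's best replies are L→B, R→D; Player 2's induced payoffs 5, 7; outcome (D, R), payoffs (10, 7).
Player 1 gets 7 moving first and 10 moving second, so Player 1 prefers to move second.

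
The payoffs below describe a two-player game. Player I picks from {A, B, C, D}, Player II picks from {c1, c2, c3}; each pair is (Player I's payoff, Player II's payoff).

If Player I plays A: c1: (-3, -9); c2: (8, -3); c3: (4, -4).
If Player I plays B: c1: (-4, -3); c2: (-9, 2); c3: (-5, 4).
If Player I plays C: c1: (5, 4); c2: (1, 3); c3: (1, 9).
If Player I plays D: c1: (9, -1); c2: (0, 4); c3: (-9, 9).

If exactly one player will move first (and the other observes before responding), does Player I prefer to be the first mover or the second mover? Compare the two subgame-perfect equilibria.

second

If Player I leads: Player II's best replies are A→c2, B→c3, C→c3, D→c3; Player I's induced payoffs 8, -5, 1, -9; outcome (A, c2), payoffs (8, -3).
If Player II leads: Player I's best replies are c1→D, c2→A, c3→A; Player II's induced payoffs -1, -3, -4; outcome (D, c1), payoffs (9, -1).
Player I gets 8 moving first and 9 moving second, so Player I prefers to move second.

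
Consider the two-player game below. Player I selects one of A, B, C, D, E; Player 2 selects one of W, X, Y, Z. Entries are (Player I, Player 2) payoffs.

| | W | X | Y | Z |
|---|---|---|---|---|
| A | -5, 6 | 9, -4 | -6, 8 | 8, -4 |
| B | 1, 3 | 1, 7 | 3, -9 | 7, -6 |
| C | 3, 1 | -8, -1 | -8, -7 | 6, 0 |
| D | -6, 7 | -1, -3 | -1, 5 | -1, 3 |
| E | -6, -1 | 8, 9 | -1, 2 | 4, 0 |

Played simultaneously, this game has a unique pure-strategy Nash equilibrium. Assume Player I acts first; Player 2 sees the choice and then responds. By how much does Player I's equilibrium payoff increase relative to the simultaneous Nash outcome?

5

Player 2 best-responds to each possible Player I move:
- A: BR = Y, leader payoff -6.
- B: BR = X, leader payoff 1.
- C: BR = W, leader payoff 3.
- D: BR = W, leader payoff -6.
- E: BR = X, leader payoff 8.
Maximizing over -6, 1, 3, -6, 8, Player I chooses E. Subgame-perfect outcome: (E, X) with payoffs (8, 9).
Now find the simultaneous Nash equilibrium.
Player I's best replies: W→C; X→A; Y→B; Z→A.
Player 2's best replies: A→Y; B→X; C→W; D→W; E→X.
The unique mutual best reply is (C, W), giving (3, 1).
Player I's commitment gain: 8 − 3 = 5.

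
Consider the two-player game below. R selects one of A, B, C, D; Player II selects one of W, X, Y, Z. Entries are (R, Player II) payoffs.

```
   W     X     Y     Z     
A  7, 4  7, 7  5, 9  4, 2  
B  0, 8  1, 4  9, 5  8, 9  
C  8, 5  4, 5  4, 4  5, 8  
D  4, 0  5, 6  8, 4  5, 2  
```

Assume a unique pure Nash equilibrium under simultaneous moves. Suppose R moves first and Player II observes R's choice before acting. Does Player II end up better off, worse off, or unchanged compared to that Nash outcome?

Player II best-responds to each possible R move:
- A → Player II plays Y (best of 4, 7, 9, 2); R gets 5.
- B → Player II plays Z (best of 8, 4, 5, 9); R gets 8.
- C → Player II plays Z (best of 5, 5, 4, 8); R gets 5.
- D → Player II plays X (best of 0, 6, 4, 2); R gets 5.
Maximizing over 5, 8, 5, 5, R chooses B. Subgame-perfect outcome: (B, Z) with payoffs (8, 9).
Under simultaneous play:
R's best replies: W→C; X→A; Y→B; Z→B.
Player II's best replies: A→Y; B→Z; C→Z; D→X.
The unique mutual best reply is (B, Z), giving (8, 9).
Player II earns 9 sequentially versus 9 at the Nash outcome: unchanged.

unchanged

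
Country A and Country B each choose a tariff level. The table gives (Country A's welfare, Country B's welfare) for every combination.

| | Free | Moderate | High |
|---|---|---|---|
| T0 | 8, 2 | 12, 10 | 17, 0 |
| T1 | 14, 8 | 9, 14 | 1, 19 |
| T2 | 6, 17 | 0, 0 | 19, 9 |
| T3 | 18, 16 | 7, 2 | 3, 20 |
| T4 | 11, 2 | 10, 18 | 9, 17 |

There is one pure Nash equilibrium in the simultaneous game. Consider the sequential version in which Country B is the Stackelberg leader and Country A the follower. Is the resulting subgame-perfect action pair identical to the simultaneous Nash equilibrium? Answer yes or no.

Backward induction with Country B moving first.
- Free: Country A compares 8, 14, 6, 18, 11 and picks T3; Country B would get 16.
- Moderate: Country A compares 12, 9, 0, 7, 10 and picks T0; Country B would get 10.
- High: Country A compares 17, 1, 19, 3, 9 and picks T2; Country B would get 9.
Country B's induced payoffs are 16, 10, 9, so Country B commits to Free. Subgame-perfect outcome: (T3, Free) with payoffs (18, 16).
For the simultaneous game, intersect best replies.
Country A's best replies: Free→T3; Moderate→T0; High→T2.
Country B's best replies: T0→Moderate; T1→High; T2→Free; T3→High; T4→Moderate.
Only (T0, Moderate) has each player best-responding; Nash payoffs (12, 10).
Sequential outcome (T3, Free) differs from the Nash profile (T0, Moderate).

no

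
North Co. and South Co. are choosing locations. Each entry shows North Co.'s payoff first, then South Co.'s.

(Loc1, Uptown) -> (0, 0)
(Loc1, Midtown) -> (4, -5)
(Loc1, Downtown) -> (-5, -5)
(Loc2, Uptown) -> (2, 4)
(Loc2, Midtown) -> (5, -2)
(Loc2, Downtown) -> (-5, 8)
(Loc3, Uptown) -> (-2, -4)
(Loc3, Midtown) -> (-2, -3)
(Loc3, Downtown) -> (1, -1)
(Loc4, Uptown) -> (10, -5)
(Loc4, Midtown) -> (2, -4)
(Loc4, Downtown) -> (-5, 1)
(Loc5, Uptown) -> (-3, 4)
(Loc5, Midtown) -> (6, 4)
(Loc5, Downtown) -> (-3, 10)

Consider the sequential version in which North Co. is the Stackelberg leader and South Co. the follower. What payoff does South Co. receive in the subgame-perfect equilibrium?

South Co. best-responds to each possible North Co. move:
- Loc1 → South Co. plays Uptown (best of 0, -5, -5); North Co. gets 0.
- Loc2 → South Co. plays Downtown (best of 4, -2, 8); North Co. gets -5.
- Loc3 → South Co. plays Downtown (best of -4, -3, -1); North Co. gets 1.
- Loc4 → South Co. plays Downtown (best of -5, -4, 1); North Co. gets -5.
- Loc5 → South Co. plays Downtown (best of 4, 4, 10); North Co. gets -3.
North Co.'s induced payoffs are 0, -5, 1, -5, -3, so North Co. commits to Loc3. Subgame-perfect outcome: (Loc3, Downtown) with payoffs (1, -1).

-1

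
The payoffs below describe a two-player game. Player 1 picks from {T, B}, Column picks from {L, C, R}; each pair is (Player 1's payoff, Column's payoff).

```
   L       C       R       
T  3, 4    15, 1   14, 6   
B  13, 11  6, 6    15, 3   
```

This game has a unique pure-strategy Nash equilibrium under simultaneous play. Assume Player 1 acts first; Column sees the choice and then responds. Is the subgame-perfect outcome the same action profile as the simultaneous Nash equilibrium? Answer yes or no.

Solve by backward induction (Player 1 leads).
- T: Column compares 4, 1, 6 and picks R; Player 1 would get 14.
- B: Column compares 11, 6, 3 and picks L; Player 1 would get 13.
Maximizing over 14, 13, Player 1 chooses T. Subgame-perfect outcome: (T, R) with payoffs (14, 6).
For the simultaneous game, intersect best replies.
Player 1's best replies: L→B; C→T; R→B.
Column's best replies: T→R; B→L.
Only (B, L) has each player best-responding; Nash payoffs (13, 11).
Sequential outcome (T, R) differs from the Nash profile (B, L).

no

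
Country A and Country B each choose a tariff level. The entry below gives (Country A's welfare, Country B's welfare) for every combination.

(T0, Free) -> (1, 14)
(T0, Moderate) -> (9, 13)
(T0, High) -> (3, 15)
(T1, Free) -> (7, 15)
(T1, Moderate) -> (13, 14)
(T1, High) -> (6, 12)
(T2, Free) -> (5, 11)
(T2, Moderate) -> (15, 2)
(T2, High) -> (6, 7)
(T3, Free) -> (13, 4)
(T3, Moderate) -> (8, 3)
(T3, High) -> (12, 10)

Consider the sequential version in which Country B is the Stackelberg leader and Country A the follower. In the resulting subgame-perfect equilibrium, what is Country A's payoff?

12

Work backward from Country A's decision.
- Free: BR = T3, leader payoff 4.
- Moderate: BR = T2, leader payoff 2.
- High: BR = T3, leader payoff 10.
Country B's induced payoffs are 4, 2, 10, so Country B commits to High. Subgame-perfect outcome: (T3, High) with payoffs (12, 10).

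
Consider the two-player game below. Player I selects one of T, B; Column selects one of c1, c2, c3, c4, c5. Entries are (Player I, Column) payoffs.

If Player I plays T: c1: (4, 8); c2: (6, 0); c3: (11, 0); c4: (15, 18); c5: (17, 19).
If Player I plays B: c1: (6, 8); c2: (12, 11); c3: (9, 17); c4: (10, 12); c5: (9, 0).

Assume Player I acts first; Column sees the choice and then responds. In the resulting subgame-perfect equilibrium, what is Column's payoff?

19

Backward induction with Player I moving first.
- T: BR = c5, leader payoff 17.
- B: BR = c3, leader payoff 9.
Among 17, 9, the best is 17 at T. Subgame-perfect outcome: (T, c5) with payoffs (17, 19).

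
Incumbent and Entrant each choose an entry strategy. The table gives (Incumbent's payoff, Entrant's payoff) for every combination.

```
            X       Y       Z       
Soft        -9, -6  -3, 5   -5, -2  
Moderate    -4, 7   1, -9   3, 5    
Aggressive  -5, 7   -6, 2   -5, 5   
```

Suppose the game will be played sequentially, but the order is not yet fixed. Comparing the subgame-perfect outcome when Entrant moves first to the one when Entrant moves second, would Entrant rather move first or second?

If Incumbent leads: Entrant's best replies are Soft→Y, Moderate→X, Aggressive→X; Incumbent's induced payoffs -3, -4, -5; outcome (Soft, Y), payoffs (-3, 5).
If Entrant leads: Incumbent's best replies are X→Moderate, Y→Moderate, Z→Moderate; Entrant's induced payoffs 7, -9, 5; outcome (Moderate, X), payoffs (-4, 7).
Entrant gets 7 moving first and 5 moving second, so Entrant prefers to move first.

first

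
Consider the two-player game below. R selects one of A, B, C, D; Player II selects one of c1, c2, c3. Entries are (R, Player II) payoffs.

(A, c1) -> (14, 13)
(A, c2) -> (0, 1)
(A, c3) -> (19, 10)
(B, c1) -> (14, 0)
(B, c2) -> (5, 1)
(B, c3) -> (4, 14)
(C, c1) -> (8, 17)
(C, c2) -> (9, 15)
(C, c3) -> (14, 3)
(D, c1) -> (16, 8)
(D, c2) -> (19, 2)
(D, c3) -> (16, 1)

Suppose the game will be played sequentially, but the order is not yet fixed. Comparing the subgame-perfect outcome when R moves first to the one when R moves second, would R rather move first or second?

If R leads: Player II's best replies are A→c1, B→c3, C→c1, D→c1; R's induced payoffs 14, 4, 8, 16; outcome (D, c1), payoffs (16, 8).
If Player II leads: R's best replies are c1→D, c2→D, c3→A; Player II's induced payoffs 8, 2, 10; outcome (A, c3), payoffs (19, 10).
R gets 16 moving first and 19 moving second, so R prefers to move second.

second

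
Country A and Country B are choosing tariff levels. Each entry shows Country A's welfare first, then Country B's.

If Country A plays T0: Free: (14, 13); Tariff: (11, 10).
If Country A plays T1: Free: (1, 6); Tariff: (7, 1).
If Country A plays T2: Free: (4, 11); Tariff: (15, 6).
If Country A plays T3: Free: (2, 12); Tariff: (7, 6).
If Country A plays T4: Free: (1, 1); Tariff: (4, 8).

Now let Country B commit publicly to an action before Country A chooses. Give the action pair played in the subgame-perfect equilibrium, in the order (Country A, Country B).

(T0, Free)

Solve by backward induction (Country B leads).
- Free: Country A compares 14, 1, 4, 2, 1 and picks T0; Country B would get 13.
- Tariff: Country A compares 11, 7, 15, 7, 4 and picks T2; Country B would get 6.
Country B's induced payoffs are 13, 6, so Country B commits to Free. Subgame-perfect outcome: (T0, Free) with payoffs (14, 13).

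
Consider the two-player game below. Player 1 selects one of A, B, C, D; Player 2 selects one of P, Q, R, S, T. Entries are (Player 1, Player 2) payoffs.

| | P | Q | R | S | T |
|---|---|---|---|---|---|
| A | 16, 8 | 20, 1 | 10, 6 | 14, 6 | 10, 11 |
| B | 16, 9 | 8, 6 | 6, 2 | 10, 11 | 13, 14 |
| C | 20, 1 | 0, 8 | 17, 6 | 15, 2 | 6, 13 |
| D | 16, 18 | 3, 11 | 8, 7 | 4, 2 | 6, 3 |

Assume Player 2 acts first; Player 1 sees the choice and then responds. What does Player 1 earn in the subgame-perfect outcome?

Solve by backward induction (Player 2 leads).
- P: BR = C, leader payoff 1.
- Q: BR = A, leader payoff 1.
- R: BR = C, leader payoff 6.
- S: BR = C, leader payoff 2.
- T: BR = B, leader payoff 14.
Among 1, 1, 6, 2, 14, the best is 14 at T. Subgame-perfect outcome: (B, T) with payoffs (13, 14).

13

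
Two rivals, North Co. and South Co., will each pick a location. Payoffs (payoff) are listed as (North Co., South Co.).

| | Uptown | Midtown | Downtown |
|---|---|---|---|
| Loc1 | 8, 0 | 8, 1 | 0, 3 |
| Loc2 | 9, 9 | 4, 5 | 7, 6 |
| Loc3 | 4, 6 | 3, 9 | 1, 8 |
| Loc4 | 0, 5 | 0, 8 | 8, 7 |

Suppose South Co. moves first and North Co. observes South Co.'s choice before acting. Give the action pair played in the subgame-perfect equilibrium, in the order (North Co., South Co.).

(Loc2, Uptown)

North Co. best-responds to each possible South Co. move:
- Uptown: BR = Loc2, leader payoff 9.
- Midtown: BR = Loc1, leader payoff 1.
- Downtown: BR = Loc4, leader payoff 7.
South Co.'s induced payoffs are 9, 1, 7, so South Co. commits to Uptown. Subgame-perfect outcome: (Loc2, Uptown) with payoffs (9, 9).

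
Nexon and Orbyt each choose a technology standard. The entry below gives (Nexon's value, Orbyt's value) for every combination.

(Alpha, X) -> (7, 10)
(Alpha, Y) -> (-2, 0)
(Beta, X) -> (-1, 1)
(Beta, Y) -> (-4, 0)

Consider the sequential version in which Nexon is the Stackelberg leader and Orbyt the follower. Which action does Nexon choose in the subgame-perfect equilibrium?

Orbyt best-responds to each possible Nexon move:
- Alpha → Orbyt plays X (best of 10, 0); Nexon gets 7.
- Beta → Orbyt plays X (best of 1, 0); Nexon gets -1.
Maximizing over 7, -1, Nexon chooses Alpha. Subgame-perfect outcome: (Alpha, X) with payoffs (7, 10).

Alpha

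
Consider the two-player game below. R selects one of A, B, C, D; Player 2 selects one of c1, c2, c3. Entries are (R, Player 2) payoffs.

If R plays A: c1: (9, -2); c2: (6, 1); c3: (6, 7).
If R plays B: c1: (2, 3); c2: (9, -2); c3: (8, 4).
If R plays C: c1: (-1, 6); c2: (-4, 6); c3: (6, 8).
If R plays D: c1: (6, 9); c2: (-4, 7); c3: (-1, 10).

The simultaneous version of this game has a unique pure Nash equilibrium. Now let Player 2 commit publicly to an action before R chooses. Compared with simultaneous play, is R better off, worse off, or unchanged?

Work backward from R's decision.
- c1 → R plays A (best of 9, 2, -1, 6); Player 2 gets -2.
- c2 → R plays B (best of 6, 9, -4, -4); Player 2 gets -2.
- c3 → R plays B (best of 6, 8, 6, -1); Player 2 gets 4.
Player 2's induced payoffs are -2, -2, 4, so Player 2 commits to c3. Subgame-perfect outcome: (B, c3) with payoffs (8, 4).
For the simultaneous game, intersect best replies.
R's best replies: c1→A; c2→B; c3→B.
Player 2's best replies: A→c3; B→c3; C→c3; D→c3.
The unique mutual best reply is (B, c3), giving (8, 4).
R earns 8 sequentially versus 8 at the Nash outcome: unchanged.

unchanged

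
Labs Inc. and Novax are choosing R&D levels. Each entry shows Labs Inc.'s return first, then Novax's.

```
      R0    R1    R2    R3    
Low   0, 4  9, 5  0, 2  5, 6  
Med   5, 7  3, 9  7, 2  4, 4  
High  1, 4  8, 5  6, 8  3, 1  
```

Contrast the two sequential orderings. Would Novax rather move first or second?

If Labs Inc. leads: Novax's best replies are Low→R3, Med→R1, High→R2; Labs Inc.'s induced payoffs 5, 3, 6; outcome (High, R2), payoffs (6, 8).
If Novax leads: Labs Inc.'s best replies are R0→Med, R1→Low, R2→Med, R3→Low; Novax's induced payoffs 7, 5, 2, 6; outcome (Med, R0), payoffs (5, 7).
Novax gets 7 moving first and 8 moving second, so Novax prefers to move second.

second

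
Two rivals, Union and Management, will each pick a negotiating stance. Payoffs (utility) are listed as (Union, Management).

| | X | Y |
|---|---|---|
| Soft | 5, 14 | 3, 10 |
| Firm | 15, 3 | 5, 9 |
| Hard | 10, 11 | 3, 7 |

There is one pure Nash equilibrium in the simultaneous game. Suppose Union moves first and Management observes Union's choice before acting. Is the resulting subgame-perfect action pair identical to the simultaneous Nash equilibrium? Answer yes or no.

no

Backward induction with Union moving first.
- Soft → Management plays X (best of 14, 10); Union gets 5.
- Firm → Management plays Y (best of 3, 9); Union gets 5.
- Hard → Management plays X (best of 11, 7); Union gets 10.
Among 5, 5, 10, the best is 10 at Hard. Subgame-perfect outcome: (Hard, X) with payoffs (10, 11).
Now find the simultaneous Nash equilibrium.
Union's best replies: X→Firm; Y→Firm.
Management's best replies: Soft→X; Firm→Y; Hard→X.
The unique mutual best reply is (Firm, Y), giving (5, 9).
Sequential outcome (Hard, X) differs from the Nash profile (Firm, Y).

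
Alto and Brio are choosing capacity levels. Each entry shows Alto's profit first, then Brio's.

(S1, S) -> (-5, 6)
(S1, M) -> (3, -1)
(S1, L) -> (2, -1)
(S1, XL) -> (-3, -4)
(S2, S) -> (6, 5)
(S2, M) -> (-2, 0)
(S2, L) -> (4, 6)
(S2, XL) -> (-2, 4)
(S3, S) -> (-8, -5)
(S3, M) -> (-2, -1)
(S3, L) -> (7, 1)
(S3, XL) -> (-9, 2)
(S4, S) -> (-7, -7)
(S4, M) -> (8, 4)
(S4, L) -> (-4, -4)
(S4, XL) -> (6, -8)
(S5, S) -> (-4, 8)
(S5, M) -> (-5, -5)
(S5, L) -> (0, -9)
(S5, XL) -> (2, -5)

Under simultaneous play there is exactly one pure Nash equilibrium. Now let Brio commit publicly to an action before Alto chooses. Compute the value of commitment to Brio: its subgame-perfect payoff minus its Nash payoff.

1

Alto best-responds to each possible Brio move:
- S: BR = S2, leader payoff 5.
- M: BR = S4, leader payoff 4.
- L: BR = S3, leader payoff 1.
- XL: BR = S4, leader payoff -8.
Among 5, 4, 1, -8, the best is 5 at S. Subgame-perfect outcome: (S2, S) with payoffs (6, 5).
For the simultaneous game, intersect best replies.
Alto's best replies: S→S2; M→S4; L→S3; XL→S4.
Brio's best replies: S1→S; S2→L; S3→XL; S4→M; S5→S.
The unique mutual best reply is (S4, M), giving (8, 4).
Brio's commitment gain: 5 − 4 = 1.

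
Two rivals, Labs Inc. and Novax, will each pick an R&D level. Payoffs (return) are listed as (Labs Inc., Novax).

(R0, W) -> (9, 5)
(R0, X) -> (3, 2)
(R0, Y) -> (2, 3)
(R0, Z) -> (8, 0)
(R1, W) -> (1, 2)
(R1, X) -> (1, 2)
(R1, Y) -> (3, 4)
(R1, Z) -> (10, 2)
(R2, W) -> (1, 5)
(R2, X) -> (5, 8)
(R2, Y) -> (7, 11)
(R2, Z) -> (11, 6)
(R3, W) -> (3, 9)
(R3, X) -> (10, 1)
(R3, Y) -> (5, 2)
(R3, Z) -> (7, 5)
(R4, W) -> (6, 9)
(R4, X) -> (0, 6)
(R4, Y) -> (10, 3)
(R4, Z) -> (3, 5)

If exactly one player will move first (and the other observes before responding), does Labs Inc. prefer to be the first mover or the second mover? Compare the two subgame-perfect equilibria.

If Labs Inc. leads: Novax's best replies are R0→W, R1→Y, R2→Y, R3→W, R4→W; Labs Inc.'s induced payoffs 9, 3, 7, 3, 6; outcome (R0, W), payoffs (9, 5).
If Novax leads: Labs Inc.'s best replies are W→R0, X→R3, Y→R4, Z→R2; Novax's induced payoffs 5, 1, 3, 6; outcome (R2, Z), payoffs (11, 6).
Labs Inc. gets 9 moving first and 11 moving second, so Labs Inc. prefers to move second.

second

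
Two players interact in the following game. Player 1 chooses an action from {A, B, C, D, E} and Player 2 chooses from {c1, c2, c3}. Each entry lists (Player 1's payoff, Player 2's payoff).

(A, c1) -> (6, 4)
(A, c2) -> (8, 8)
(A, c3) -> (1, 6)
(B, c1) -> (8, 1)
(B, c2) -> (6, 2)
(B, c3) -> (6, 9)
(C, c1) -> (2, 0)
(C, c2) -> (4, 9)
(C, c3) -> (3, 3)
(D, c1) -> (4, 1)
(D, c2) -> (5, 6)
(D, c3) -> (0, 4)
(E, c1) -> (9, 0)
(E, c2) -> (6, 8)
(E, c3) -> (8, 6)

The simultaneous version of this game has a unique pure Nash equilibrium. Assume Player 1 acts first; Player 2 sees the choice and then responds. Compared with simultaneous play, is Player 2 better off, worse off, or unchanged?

Backward induction with Player 1 moving first.
- A: BR = c2, leader payoff 8.
- B: BR = c3, leader payoff 6.
- C: BR = c2, leader payoff 4.
- D: BR = c2, leader payoff 5.
- E: BR = c2, leader payoff 6.
Maximizing over 8, 6, 4, 5, 6, Player 1 chooses A. Subgame-perfect outcome: (A, c2) with payoffs (8, 8).
For the simultaneous game, intersect best replies.
Player 1's best replies: c1→E; c2→A; c3→E.
Player 2's best replies: A→c2; B→c3; C→c2; D→c2; E→c2.
The unique mutual best reply is (A, c2), giving (8, 8).
Player 2 earns 8 sequentially versus 8 at the Nash outcome: unchanged.

unchanged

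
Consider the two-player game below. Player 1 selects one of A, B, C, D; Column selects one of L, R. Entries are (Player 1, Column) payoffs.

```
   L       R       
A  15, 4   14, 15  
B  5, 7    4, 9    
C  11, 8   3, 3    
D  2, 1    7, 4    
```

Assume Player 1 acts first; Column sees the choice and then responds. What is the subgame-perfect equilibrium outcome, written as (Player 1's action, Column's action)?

Solve by backward induction (Player 1 leads).
- A: BR = R, leader payoff 14.
- B: BR = R, leader payoff 4.
- C: BR = L, leader payoff 11.
- D: BR = R, leader payoff 7.
Maximizing over 14, 4, 11, 7, Player 1 chooses A. Subgame-perfect outcome: (A, R) with payoffs (14, 15).

(A, R)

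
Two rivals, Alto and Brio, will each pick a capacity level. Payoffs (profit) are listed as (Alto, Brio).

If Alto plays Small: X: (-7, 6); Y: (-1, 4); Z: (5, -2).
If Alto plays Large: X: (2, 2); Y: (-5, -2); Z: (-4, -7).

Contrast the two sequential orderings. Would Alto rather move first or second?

If Alto leads: Brio's best replies are Small→X, Large→X; Alto's induced payoffs -7, 2; outcome (Large, X), payoffs (2, 2).
If Brio leads: Alto's best replies are X→Large, Y→Small, Z→Small; Brio's induced payoffs 2, 4, -2; outcome (Small, Y), payoffs (-1, 4).
Alto gets 2 moving first and -1 moving second, so Alto prefers to move first.

first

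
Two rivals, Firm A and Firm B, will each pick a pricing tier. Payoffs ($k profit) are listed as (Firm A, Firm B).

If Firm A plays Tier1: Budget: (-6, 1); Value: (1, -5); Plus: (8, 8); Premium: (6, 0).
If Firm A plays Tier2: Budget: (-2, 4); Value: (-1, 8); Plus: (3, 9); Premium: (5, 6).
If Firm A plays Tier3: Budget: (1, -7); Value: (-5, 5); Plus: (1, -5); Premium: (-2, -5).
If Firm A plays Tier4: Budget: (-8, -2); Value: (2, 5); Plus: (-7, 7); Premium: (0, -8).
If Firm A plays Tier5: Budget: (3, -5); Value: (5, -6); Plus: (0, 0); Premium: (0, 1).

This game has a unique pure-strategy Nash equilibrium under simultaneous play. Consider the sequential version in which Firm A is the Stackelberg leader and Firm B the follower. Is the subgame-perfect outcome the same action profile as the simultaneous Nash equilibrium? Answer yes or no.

Firm B best-responds to each possible Firm A move:
- Tier1: BR = Plus, leader payoff 8.
- Tier2: BR = Plus, leader payoff 3.
- Tier3: BR = Value, leader payoff -5.
- Tier4: BR = Plus, leader payoff -7.
- Tier5: BR = Premium, leader payoff 0.
Maximizing over 8, 3, -5, -7, 0, Firm A chooses Tier1. Subgame-perfect outcome: (Tier1, Plus) with payoffs (8, 8).
Under simultaneous play:
Firm A's best replies: Budget→Tier5; Value→Tier5; Plus→Tier1; Premium→Tier1.
Firm B's best replies: Tier1→Plus; Tier2→Plus; Tier3→Value; Tier4→Plus; Tier5→Premium.
The unique mutual best reply is (Tier1, Plus), giving (8, 8).
Sequential outcome (Tier1, Plus) coincides with the Nash profile (Tier1, Plus).

yes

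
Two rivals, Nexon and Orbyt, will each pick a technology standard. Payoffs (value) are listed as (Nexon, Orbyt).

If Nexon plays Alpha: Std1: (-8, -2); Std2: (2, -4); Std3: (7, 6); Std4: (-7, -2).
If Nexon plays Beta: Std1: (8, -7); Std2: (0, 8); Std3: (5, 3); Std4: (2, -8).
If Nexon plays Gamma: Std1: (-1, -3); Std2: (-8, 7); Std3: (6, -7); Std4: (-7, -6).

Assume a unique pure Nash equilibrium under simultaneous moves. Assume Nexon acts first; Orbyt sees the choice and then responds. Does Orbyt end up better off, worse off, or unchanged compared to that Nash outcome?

Work backward from Orbyt's decision.
- Alpha: Orbyt compares -2, -4, 6, -2 and picks Std3; Nexon would get 7.
- Beta: Orbyt compares -7, 8, 3, -8 and picks Std2; Nexon would get 0.
- Gamma: Orbyt compares -3, 7, -7, -6 and picks Std2; Nexon would get -8.
Among 7, 0, -8, the best is 7 at Alpha. Subgame-perfect outcome: (Alpha, Std3) with payoffs (7, 6).
For the simultaneous game, intersect best replies.
Nexon's best replies: Std1→Beta; Std2→Alpha; Std3→Alpha; Std4→Beta.
Orbyt's best replies: Alpha→Std3; Beta→Std2; Gamma→Std2.
The unique mutual best reply is (Alpha, Std3), giving (7, 6).
Orbyt earns 6 sequentially versus 6 at the Nash outcome: unchanged.

unchanged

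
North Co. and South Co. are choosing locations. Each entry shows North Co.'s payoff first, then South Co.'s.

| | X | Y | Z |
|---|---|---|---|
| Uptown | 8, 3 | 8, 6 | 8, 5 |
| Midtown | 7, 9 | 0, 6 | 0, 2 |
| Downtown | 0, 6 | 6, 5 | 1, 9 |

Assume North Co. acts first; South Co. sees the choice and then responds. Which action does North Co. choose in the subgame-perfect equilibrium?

Solve by backward induction (North Co. leads).
- Uptown → South Co. plays Y (best of 3, 6, 5); North Co. gets 8.
- Midtown → South Co. plays X (best of 9, 6, 2); North Co. gets 7.
- Downtown → South Co. plays Z (best of 6, 5, 9); North Co. gets 1.
Among 8, 7, 1, the best is 8 at Uptown. Subgame-perfect outcome: (Uptown, Y) with payoffs (8, 6).

Uptown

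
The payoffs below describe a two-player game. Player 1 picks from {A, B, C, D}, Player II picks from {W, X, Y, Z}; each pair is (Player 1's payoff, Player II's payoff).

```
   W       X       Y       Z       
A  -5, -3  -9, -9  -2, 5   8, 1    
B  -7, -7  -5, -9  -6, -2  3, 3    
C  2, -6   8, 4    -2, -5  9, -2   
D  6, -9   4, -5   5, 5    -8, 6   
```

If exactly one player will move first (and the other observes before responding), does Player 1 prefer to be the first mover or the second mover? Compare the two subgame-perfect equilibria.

If Player 1 leads: Player II's best replies are A→Y, B→Z, C→X, D→Z; Player 1's induced payoffs -2, 3, 8, -8; outcome (C, X), payoffs (8, 4).
If Player II leads: Player 1's best replies are W→D, X→C, Y→D, Z→C; Player II's induced payoffs -9, 4, 5, -2; outcome (D, Y), payoffs (5, 5).
Player 1 gets 8 moving first and 5 moving second, so Player 1 prefers to move first.

first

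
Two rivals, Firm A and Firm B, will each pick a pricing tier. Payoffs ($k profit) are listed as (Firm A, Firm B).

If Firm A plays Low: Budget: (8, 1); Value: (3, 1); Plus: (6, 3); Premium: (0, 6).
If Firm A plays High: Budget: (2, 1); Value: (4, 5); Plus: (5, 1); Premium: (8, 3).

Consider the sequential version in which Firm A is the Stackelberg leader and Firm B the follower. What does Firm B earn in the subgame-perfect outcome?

5

Work backward from Firm B's decision.
- Low → Firm B plays Premium (best of 1, 1, 3, 6); Firm A gets 0.
- High → Firm B plays Value (best of 1, 5, 1, 3); Firm A gets 4.
Maximizing over 0, 4, Firm A chooses High. Subgame-perfect outcome: (High, Value) with payoffs (4, 5).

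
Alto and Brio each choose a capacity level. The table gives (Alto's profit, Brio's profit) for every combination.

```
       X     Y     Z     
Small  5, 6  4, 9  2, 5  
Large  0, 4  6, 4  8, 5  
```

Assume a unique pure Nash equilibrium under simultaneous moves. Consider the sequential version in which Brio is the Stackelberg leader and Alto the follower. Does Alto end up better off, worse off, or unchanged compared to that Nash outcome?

Work backward from Alto's decision.
- X: BR = Small, leader payoff 6.
- Y: BR = Large, leader payoff 4.
- Z: BR = Large, leader payoff 5.
Among 6, 4, 5, the best is 6 at X. Subgame-perfect outcome: (Small, X) with payoffs (5, 6).
Under simultaneous play:
Alto's best replies: X→Small; Y→Large; Z→Large.
Brio's best replies: Small→Y; Large→Z.
The unique mutual best reply is (Large, Z), giving (8, 5).
Alto earns 5 sequentially versus 8 at the Nash outcome: worse off.

worse off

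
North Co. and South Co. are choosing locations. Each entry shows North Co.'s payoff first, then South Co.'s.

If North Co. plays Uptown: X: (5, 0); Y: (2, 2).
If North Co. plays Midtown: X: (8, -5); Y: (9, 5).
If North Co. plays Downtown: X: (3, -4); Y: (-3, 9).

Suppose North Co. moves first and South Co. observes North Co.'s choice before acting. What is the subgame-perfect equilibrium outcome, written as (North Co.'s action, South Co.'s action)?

(Midtown, Y)

South Co. best-responds to each possible North Co. move:
- Uptown: South Co. compares 0, 2 and picks Y; North Co. would get 2.
- Midtown: South Co. compares -5, 5 and picks Y; North Co. would get 9.
- Downtown: South Co. compares -4, 9 and picks Y; North Co. would get -3.
Maximizing over 2, 9, -3, North Co. chooses Midtown. Subgame-perfect outcome: (Midtown, Y) with payoffs (9, 5).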